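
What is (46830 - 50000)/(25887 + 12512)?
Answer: -3170/38399 ≈ -0.082554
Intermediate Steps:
(46830 - 50000)/(25887 + 12512) = -3170/38399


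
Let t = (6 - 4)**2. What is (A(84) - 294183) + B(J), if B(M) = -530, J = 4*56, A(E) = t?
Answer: -294709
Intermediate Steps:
t = 4 (t = 2**2 = 4)
A(E) = 4
J = 224
(A(84) - 294183) + B(J) = (4 - 294183) - 530 = -294179 - 530 = -294709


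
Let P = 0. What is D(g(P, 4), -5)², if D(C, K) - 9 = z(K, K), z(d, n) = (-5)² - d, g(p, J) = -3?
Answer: 1521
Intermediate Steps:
z(d, n) = 25 - d
D(C, K) = 34 - K (D(C, K) = 9 + (25 - K) = 34 - K)
D(g(P, 4), -5)² = (34 - 1*(-5))² = (34 + 5)² = 39² = 1521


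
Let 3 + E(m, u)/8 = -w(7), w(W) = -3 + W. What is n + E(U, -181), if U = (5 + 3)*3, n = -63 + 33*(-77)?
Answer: -2660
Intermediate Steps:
n = -2604 (n = -63 - 2541 = -2604)
U = 24 (U = 8*3 = 24)
E(m, u) = -56 (E(m, u) = -24 + 8*(-(-3 + 7)) = -24 + 8*(-1*4) = -24 + 8*(-4) = -24 - 32 = -56)
n + E(U, -181) = -2604 - 56 = -2660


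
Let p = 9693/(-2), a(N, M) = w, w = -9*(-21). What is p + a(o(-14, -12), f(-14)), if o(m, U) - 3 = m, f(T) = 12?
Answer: -9315/2 ≈ -4657.5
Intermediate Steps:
o(m, U) = 3 + m
w = 189
a(N, M) = 189
p = -9693/2 (p = 9693*(-1/2) = -9693/2 ≈ -4846.5)
p + a(o(-14, -12), f(-14)) = -9693/2 + 189 = -9315/2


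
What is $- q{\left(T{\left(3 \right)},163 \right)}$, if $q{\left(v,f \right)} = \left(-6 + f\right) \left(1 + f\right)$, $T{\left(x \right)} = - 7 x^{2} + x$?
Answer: $-25748$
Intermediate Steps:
$T{\left(x \right)} = x - 7 x^{2}$
$q{\left(v,f \right)} = \left(1 + f\right) \left(-6 + f\right)$
$- q{\left(T{\left(3 \right)},163 \right)} = - (-6 + 163^{2} - 815) = - (-6 + 26569 - 815) = \left(-1\right) 25748 = -25748$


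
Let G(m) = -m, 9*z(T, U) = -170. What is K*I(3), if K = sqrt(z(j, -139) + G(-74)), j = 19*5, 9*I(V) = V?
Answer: 4*sqrt(31)/9 ≈ 2.4746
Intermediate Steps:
I(V) = V/9
j = 95
z(T, U) = -170/9 (z(T, U) = (1/9)*(-170) = -170/9)
K = 4*sqrt(31)/3 (K = sqrt(-170/9 - 1*(-74)) = sqrt(-170/9 + 74) = sqrt(496/9) = 4*sqrt(31)/3 ≈ 7.4237)
K*I(3) = (4*sqrt(31)/3)*((1/9)*3) = (4*sqrt(31)/3)*(1/3) = 4*sqrt(31)/9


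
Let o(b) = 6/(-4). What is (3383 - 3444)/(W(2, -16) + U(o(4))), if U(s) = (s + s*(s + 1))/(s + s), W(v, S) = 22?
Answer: -244/89 ≈ -2.7416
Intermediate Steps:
o(b) = -3/2 (o(b) = 6*(-¼) = -3/2)
U(s) = (s + s*(1 + s))/(2*s) (U(s) = (s + s*(1 + s))/((2*s)) = (s + s*(1 + s))*(1/(2*s)) = (s + s*(1 + s))/(2*s))
(3383 - 3444)/(W(2, -16) + U(o(4))) = (3383 - 3444)/(22 + (1 + (½)*(-3/2))) = -61/(22 + (1 - ¾)) = -61/(22 + ¼) = -61/89/4 = -61*4/89 = -244/89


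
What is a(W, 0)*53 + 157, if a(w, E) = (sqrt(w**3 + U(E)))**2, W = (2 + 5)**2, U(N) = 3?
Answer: 6235713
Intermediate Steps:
W = 49 (W = 7**2 = 49)
a(w, E) = 3 + w**3 (a(w, E) = (sqrt(w**3 + 3))**2 = (sqrt(3 + w**3))**2 = 3 + w**3)
a(W, 0)*53 + 157 = (3 + 49**3)*53 + 157 = (3 + 117649)*53 + 157 = 117652*53 + 157 = 6235556 + 157 = 6235713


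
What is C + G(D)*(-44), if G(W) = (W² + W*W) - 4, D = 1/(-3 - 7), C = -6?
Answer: 4228/25 ≈ 169.12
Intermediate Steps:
D = -⅒ (D = 1/(-10) = -⅒ ≈ -0.10000)
G(W) = -4 + 2*W² (G(W) = (W² + W²) - 4 = 2*W² - 4 = -4 + 2*W²)
C + G(D)*(-44) = -6 + (-4 + 2*(-⅒)²)*(-44) = -6 + (-4 + 2*(1/100))*(-44) = -6 + (-4 + 1/50)*(-44) = -6 - 199/50*(-44) = -6 + 4378/25 = 4228/25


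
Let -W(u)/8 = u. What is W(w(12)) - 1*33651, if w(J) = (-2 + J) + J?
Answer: -33827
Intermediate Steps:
w(J) = -2 + 2*J
W(u) = -8*u
W(w(12)) - 1*33651 = -8*(-2 + 2*12) - 1*33651 = -8*(-2 + 24) - 33651 = -8*22 - 33651 = -176 - 33651 = -33827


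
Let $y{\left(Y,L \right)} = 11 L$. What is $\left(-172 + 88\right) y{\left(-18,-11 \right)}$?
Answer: $10164$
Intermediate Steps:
$\left(-172 + 88\right) y{\left(-18,-11 \right)} = \left(-172 + 88\right) 11 \left(-11\right) = \left(-84\right) \left(-121\right) = 10164$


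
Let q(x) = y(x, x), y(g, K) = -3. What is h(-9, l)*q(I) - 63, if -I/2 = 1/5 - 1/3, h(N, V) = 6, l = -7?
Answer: -81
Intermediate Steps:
I = 4/15 (I = -2*(1/5 - 1/3) = -2*(1*(⅕) - 1*⅓) = -2*(⅕ - ⅓) = -2*(-2/15) = 4/15 ≈ 0.26667)
q(x) = -3
h(-9, l)*q(I) - 63 = 6*(-3) - 63 = -18 - 63 = -81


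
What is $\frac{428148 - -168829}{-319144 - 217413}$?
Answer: $- \frac{596977}{536557} \approx -1.1126$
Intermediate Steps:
$\frac{428148 - -168829}{-319144 - 217413} = \frac{428148 + 168829}{-536557} = 596977 \left(- \frac{1}{536557}\right) = - \frac{596977}{536557}$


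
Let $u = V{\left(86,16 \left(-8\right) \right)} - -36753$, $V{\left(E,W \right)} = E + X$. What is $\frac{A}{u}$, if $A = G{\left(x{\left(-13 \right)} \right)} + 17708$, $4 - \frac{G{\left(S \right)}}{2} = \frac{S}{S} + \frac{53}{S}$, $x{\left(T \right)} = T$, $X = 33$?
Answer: $\frac{57597}{119834} \approx 0.48064$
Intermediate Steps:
$G{\left(S \right)} = 6 - \frac{106}{S}$ ($G{\left(S \right)} = 8 - 2 \left(\frac{S}{S} + \frac{53}{S}\right) = 8 - 2 \left(1 + \frac{53}{S}\right) = 8 - \left(2 + \frac{106}{S}\right) = 6 - \frac{106}{S}$)
$V{\left(E,W \right)} = 33 + E$ ($V{\left(E,W \right)} = E + 33 = 33 + E$)
$u = 36872$ ($u = \left(33 + 86\right) - -36753 = 119 + 36753 = 36872$)
$A = \frac{230388}{13}$ ($A = \left(6 - \frac{106}{-13}\right) + 17708 = \left(6 - - \frac{106}{13}\right) + 17708 = \left(6 + \frac{106}{13}\right) + 17708 = \frac{184}{13} + 17708 = \frac{230388}{13} \approx 17722.0$)
$\frac{A}{u} = \frac{230388}{13 \cdot 36872} = \frac{230388}{13} \cdot \frac{1}{36872} = \frac{57597}{119834}$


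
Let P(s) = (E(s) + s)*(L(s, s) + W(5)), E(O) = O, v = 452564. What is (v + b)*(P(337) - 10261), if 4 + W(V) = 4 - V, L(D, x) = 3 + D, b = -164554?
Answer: 62074507290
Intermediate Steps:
W(V) = -V (W(V) = -4 + (4 - V) = -V)
P(s) = 2*s*(-2 + s) (P(s) = (s + s)*((3 + s) - 1*5) = (2*s)*((3 + s) - 5) = (2*s)*(-2 + s) = 2*s*(-2 + s))
(v + b)*(P(337) - 10261) = (452564 - 164554)*(2*337*(-2 + 337) - 10261) = 288010*(2*337*335 - 10261) = 288010*(225790 - 10261) = 288010*215529 = 62074507290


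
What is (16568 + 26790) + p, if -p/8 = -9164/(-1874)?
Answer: 40589790/937 ≈ 43319.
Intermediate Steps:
p = -36656/937 (p = -(-73312)/(-1874) = -(-73312)*(-1)/1874 = -8*4582/937 = -36656/937 ≈ -39.121)
(16568 + 26790) + p = (16568 + 26790) - 36656/937 = 43358 - 36656/937 = 40589790/937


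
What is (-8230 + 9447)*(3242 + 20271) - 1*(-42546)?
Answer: 28657867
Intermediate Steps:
(-8230 + 9447)*(3242 + 20271) - 1*(-42546) = 1217*23513 + 42546 = 28615321 + 42546 = 28657867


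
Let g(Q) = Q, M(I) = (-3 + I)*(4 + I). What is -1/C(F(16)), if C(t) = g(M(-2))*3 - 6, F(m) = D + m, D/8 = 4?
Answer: 1/36 ≈ 0.027778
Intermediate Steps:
D = 32 (D = 8*4 = 32)
F(m) = 32 + m
C(t) = -36 (C(t) = (-12 - 2 + (-2)**2)*3 - 6 = (-12 - 2 + 4)*3 - 6 = -10*3 - 6 = -30 - 6 = -36)
-1/C(F(16)) = -1/(-36) = -1*(-1/36) = 1/36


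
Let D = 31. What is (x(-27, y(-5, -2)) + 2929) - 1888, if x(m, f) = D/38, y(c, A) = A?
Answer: 39589/38 ≈ 1041.8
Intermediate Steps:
x(m, f) = 31/38
(x(-27, y(-5, -2)) + 2929) - 1888 = (31/38 + 2929) - 1888 = 111333/38 - 1888 = 39589/38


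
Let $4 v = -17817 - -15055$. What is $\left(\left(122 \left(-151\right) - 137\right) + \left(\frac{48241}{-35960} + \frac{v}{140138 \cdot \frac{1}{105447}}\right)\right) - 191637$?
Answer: $- \frac{530939442661599}{2519681240} \approx -2.1072 \cdot 10^{5}$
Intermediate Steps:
$v = - \frac{1381}{2}$ ($v = \frac{-17817 - -15055}{4} = \frac{-17817 + 15055}{4} = \frac{1}{4} \left(-2762\right) = - \frac{1381}{2} \approx -690.5$)
$\left(\left(122 \left(-151\right) - 137\right) + \left(\frac{48241}{-35960} + \frac{v}{140138 \cdot \frac{1}{105447}}\right)\right) - 191637 = \left(\left(122 \left(-151\right) - 137\right) + \left(\frac{48241}{-35960} - \frac{1381}{2 \cdot \frac{140138}{105447}}\right)\right) - 191637 = \left(\left(-18422 - 137\right) + \left(48241 \left(- \frac{1}{35960}\right) - \frac{1381}{2 \cdot 140138 \cdot \frac{1}{105447}}\right)\right) - 191637 = \left(-18559 - \left(\frac{48241}{35960} + \frac{1381}{2 \cdot \frac{140138}{105447}}\right)\right) - 191637 = \left(-18559 - \frac{1312524738559}{2519681240}\right) - 191637 = - \frac{48075288871719}{2519681240} - 191637 = - \frac{530939442661599}{2519681240}$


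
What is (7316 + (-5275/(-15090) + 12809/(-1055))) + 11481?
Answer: 59811915493/3183990 ≈ 18785.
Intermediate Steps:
(7316 + (-5275/(-15090) + 12809/(-1055))) + 11481 = (7316 + (-5275*(-1/15090) + 12809*(-1/1055))) + 11481 = (7316 + (1055/3018 - 12809/1055)) + 11481 = (7316 - 37544537/3183990) + 11481 = 23256526303/3183990 + 11481 = 59811915493/3183990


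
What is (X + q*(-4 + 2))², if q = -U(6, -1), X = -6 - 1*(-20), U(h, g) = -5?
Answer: 16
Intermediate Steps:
X = 14 (X = -6 + 20 = 14)
q = 5 (q = -1*(-5) = 5)
(X + q*(-4 + 2))² = (14 + 5*(-4 + 2))² = (14 + 5*(-2))² = (14 - 10)² = 4² = 16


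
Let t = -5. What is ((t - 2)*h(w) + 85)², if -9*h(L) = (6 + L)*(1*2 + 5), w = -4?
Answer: 744769/81 ≈ 9194.7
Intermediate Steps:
h(L) = -14/3 - 7*L/9 (h(L) = -(6 + L)*(1*2 + 5)/9 = -(6 + L)*(2 + 5)/9 = -(6 + L)*7/9 = -(42 + 7*L)/9 = -14/3 - 7*L/9)
((t - 2)*h(w) + 85)² = ((-5 - 2)*(-14/3 - 7/9*(-4)) + 85)² = (-7*(-14/3 + 28/9) + 85)² = (-7*(-14/9) + 85)² = (98/9 + 85)² = (863/9)² = 744769/81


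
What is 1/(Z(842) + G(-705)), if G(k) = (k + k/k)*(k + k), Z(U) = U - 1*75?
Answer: 1/993407 ≈ 1.0066e-6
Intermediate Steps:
Z(U) = -75 + U (Z(U) = U - 75 = -75 + U)
G(k) = 2*k*(1 + k) (G(k) = (k + 1)*(2*k) = (1 + k)*(2*k) = 2*k*(1 + k))
1/(Z(842) + G(-705)) = 1/((-75 + 842) + 2*(-705)*(1 - 705)) = 1/(767 + 2*(-705)*(-704)) = 1/(767 + 992640) = 1/993407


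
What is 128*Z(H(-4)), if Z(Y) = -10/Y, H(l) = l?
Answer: 320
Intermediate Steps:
128*Z(H(-4)) = 128*(-10/(-4)) = 128*(-10*(-¼)) = 128*(5/2) = 320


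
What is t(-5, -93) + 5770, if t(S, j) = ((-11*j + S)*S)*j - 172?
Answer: 478968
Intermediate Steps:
t(S, j) = -172 + S*j*(S - 11*j) (t(S, j) = ((S - 11*j)*S)*j - 172 = (S*(S - 11*j))*j - 172 = S*j*(S - 11*j) - 172 = -172 + S*j*(S - 11*j))
t(-5, -93) + 5770 = (-172 - 93*(-5)² - 11*(-5)*(-93)²) + 5770 = (-172 - 93*25 - 11*(-5)*8649) + 5770 = (-172 - 2325 + 475695) + 5770 = 473198 + 5770 = 478968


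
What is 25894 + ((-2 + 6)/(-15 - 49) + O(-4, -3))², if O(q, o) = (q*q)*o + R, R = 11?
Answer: 6980513/256 ≈ 27268.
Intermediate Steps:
O(q, o) = 11 + o*q² (O(q, o) = (q*q)*o + 11 = q²*o + 11 = o*q² + 11 = 11 + o*q²)
25894 + ((-2 + 6)/(-15 - 49) + O(-4, -3))² = 25894 + ((-2 + 6)/(-15 - 49) + (11 - 3*(-4)²))² = 25894 + (4/(-64) + (11 - 3*16))² = 25894 + (4*(-1/64) + (11 - 48))² = 25894 + (-1/16 - 37)² = 25894 + (-593/16)² = 25894 + 351649/256 = 6980513/256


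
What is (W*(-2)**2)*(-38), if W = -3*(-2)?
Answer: -912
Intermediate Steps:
W = 6
(W*(-2)**2)*(-38) = (6*(-2)**2)*(-38) = (6*4)*(-38) = 24*(-38) = -912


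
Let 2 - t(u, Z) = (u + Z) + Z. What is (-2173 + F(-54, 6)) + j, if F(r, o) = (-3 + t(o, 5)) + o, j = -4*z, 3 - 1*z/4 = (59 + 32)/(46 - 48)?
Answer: -2960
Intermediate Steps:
t(u, Z) = 2 - u - 2*Z (t(u, Z) = 2 - ((u + Z) + Z) = 2 - ((Z + u) + Z) = 2 - (u + 2*Z) = 2 + (-u - 2*Z) = 2 - u - 2*Z)
z = 194 (z = 12 - 4*(59 + 32)/(46 - 48) = 12 - 364/(-2) = 12 - 364*(-1)/2 = 12 - 4*(-91/2) = 12 + 182 = 194)
j = -776 (j = -4*194 = -776)
F(r, o) = -11 (F(r, o) = (-3 + (2 - o - 2*5)) + o = (-3 + (2 - o - 10)) + o = (-3 + (-8 - o)) + o = (-11 - o) + o = -11)
(-2173 + F(-54, 6)) + j = (-2173 - 11) - 776 = -2184 - 776 = -2960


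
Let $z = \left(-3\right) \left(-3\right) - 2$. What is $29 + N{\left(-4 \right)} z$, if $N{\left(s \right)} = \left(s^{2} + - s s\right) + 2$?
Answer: $43$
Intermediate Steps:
$N{\left(s \right)} = 2$ ($N{\left(s \right)} = \left(s^{2} - s^{2}\right) + 2 = 0 + 2 = 2$)
$z = 7$ ($z = 9 - 2 = 7$)
$29 + N{\left(-4 \right)} z = 29 + 2 \cdot 7 = 29 + 14 = 43$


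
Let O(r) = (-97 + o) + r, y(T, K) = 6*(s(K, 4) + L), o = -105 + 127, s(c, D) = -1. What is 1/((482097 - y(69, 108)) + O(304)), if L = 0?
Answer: 1/482332 ≈ 2.0733e-6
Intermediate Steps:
o = 22
y(T, K) = -6 (y(T, K) = 6*(-1 + 0) = 6*(-1) = -6)
O(r) = -75 + r (O(r) = (-97 + 22) + r = -75 + r)
1/((482097 - y(69, 108)) + O(304)) = 1/((482097 - 1*(-6)) + (-75 + 304)) = 1/((482097 + 6) + 229) = 1/(482103 + 229) = 1/482332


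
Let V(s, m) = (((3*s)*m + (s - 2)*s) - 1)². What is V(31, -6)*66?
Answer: 7629600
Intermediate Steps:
V(s, m) = (-1 + s*(-2 + s) + 3*m*s)² (V(s, m) = ((3*m*s + (-2 + s)*s) - 1)² = ((3*m*s + s*(-2 + s)) - 1)² = ((s*(-2 + s) + 3*m*s) - 1)² = (-1 + s*(-2 + s) + 3*m*s)²)
V(31, -6)*66 = (-1 + 31² - 2*31 + 3*(-6)*31)²*66 = (-1 + 961 - 62 - 558)²*66 = 340²*66 = 115600*66 = 7629600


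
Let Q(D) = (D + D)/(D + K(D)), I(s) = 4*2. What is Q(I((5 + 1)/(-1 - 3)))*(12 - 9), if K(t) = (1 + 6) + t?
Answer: 48/23 ≈ 2.0870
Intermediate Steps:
K(t) = 7 + t
I(s) = 8
Q(D) = 2*D/(7 + 2*D) (Q(D) = (D + D)/(D + (7 + D)) = (2*D)/(7 + 2*D) = 2*D/(7 + 2*D))
Q(I((5 + 1)/(-1 - 3)))*(12 - 9) = (2*8/(7 + 2*8))*(12 - 9) = (2*8/(7 + 16))*3 = (2*8/23)*3 = (2*8*(1/23))*3 = (16/23)*3 = 48/23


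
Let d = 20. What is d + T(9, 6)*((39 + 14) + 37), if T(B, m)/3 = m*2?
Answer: 3260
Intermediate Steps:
T(B, m) = 6*m (T(B, m) = 3*(m*2) = 3*(2*m) = 6*m)
d + T(9, 6)*((39 + 14) + 37) = 20 + (6*6)*((39 + 14) + 37) = 20 + 36*(53 + 37) = 20 + 36*90 = 20 + 3240 = 3260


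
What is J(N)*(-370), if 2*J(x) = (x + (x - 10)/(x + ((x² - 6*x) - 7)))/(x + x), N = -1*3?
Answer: -5920/51 ≈ -116.08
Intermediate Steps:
N = -3
J(x) = (x + (-10 + x)/(-7 + x² - 5*x))/(4*x) (J(x) = ((x + (x - 10)/(x + ((x² - 6*x) - 7)))/(x + x))/2 = ((x + (-10 + x)/(x + (-7 + x² - 6*x)))/((2*x)))/2 = ((x + (-10 + x)/(-7 + x² - 5*x))*(1/(2*x)))/2 = ((x + (-10 + x)/(-7 + x² - 5*x))/(2*x))/2 = (x + (-10 + x)/(-7 + x² - 5*x))/(4*x))
J(N)*(-370) = ((¼)*(10 - 1*(-3)³ + 5*(-3)² + 6*(-3))/(-3*(7 - 1*(-3)² + 5*(-3))))*(-370) = ((¼)*(-⅓)*(10 - 1*(-27) + 5*9 - 18)/(7 - 1*9 - 15))*(-370) = ((¼)*(-⅓)*(10 + 27 + 45 - 18)/(7 - 9 - 15))*(-370) = ((¼)*(-⅓)*64/(-17))*(-370) = ((¼)*(-⅓)*(-1/17)*64)*(-370) = (16/51)*(-370) = -5920/51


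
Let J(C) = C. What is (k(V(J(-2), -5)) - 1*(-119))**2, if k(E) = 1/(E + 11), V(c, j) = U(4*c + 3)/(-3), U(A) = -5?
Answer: 20475625/1444 ≈ 14180.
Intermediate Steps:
V(c, j) = 5/3 (V(c, j) = -5/(-3) = -5*(-1/3) = 5/3)
k(E) = 1/(11 + E)
(k(V(J(-2), -5)) - 1*(-119))**2 = (1/(11 + 5/3) - 1*(-119))**2 = (1/(38/3) + 119)**2 = (3/38 + 119)**2 = (4525/38)**2 = 20475625/1444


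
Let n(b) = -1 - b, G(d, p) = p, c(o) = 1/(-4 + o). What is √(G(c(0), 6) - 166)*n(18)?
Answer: -76*I*√10 ≈ -240.33*I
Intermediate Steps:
√(G(c(0), 6) - 166)*n(18) = √(6 - 166)*(-1 - 1*18) = √(-160)*(-1 - 18) = (4*I*√10)*(-19) = -76*I*√10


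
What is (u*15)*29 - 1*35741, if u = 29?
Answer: -23126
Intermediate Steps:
(u*15)*29 - 1*35741 = (29*15)*29 - 1*35741 = 435*29 - 35741 = 12615 - 35741 = -23126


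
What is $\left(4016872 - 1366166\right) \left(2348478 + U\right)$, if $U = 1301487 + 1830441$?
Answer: $14526945066636$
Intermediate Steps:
$U = 3131928$
$\left(4016872 - 1366166\right) \left(2348478 + U\right) = \left(4016872 - 1366166\right) \left(2348478 + 3131928\right) = 2650706 \cdot 5480406 = 14526945066636$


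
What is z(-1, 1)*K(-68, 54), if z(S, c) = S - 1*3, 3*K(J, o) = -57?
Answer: 76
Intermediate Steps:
K(J, o) = -19 (K(J, o) = (⅓)*(-57) = -19)
z(S, c) = -3 + S (z(S, c) = S - 3 = -3 + S)
z(-1, 1)*K(-68, 54) = (-3 - 1)*(-19) = -4*(-19) = 76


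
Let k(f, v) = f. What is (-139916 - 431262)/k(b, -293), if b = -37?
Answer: 571178/37 ≈ 15437.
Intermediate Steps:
(-139916 - 431262)/k(b, -293) = (-139916 - 431262)/(-37) = -571178*(-1/37) = 571178/37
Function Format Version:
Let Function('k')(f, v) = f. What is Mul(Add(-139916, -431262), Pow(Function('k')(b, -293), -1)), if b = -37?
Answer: Rational(571178, 37) ≈ 15437.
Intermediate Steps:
Mul(Add(-139916, -431262), Pow(Function('k')(b, -293), -1)) = Mul(Add(-139916, -431262), Pow(-37, -1)) = Mul(-571178, Rational(-1, 37)) = Rational(571178, 37)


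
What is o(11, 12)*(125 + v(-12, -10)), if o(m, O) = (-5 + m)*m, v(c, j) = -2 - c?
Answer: 8910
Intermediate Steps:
o(m, O) = m*(-5 + m)
o(11, 12)*(125 + v(-12, -10)) = (11*(-5 + 11))*(125 + (-2 - 1*(-12))) = (11*6)*(125 + (-2 + 12)) = 66*(125 + 10) = 66*135 = 8910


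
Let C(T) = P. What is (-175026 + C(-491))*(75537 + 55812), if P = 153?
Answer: -22969393677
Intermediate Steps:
C(T) = 153
(-175026 + C(-491))*(75537 + 55812) = (-175026 + 153)*(75537 + 55812) = -174873*131349 = -22969393677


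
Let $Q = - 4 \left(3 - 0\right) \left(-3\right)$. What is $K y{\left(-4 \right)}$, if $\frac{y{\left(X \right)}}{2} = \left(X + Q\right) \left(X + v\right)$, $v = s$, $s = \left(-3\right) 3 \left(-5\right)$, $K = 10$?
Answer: $26240$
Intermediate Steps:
$s = 45$ ($s = \left(-9\right) \left(-5\right) = 45$)
$v = 45$
$Q = 36$ ($Q = - 4 \left(3 + 0\right) \left(-3\right) = \left(-4\right) 3 \left(-3\right) = \left(-12\right) \left(-3\right) = 36$)
$y{\left(X \right)} = 2 \left(36 + X\right) \left(45 + X\right)$ ($y{\left(X \right)} = 2 \left(X + 36\right) \left(X + 45\right) = 2 \left(36 + X\right) \left(45 + X\right)$)
$K y{\left(-4 \right)} = 10 \left(3240 + 2 \left(-4\right)^{2} + 162 \left(-4\right)\right) = 10 \left(3240 + 2 \cdot 16 - 648\right) = 10 \left(3240 + 32 - 648\right) = 10 \cdot 2624 = 26240$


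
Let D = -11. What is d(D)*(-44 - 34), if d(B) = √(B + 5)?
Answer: -78*I*√6 ≈ -191.06*I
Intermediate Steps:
d(B) = √(5 + B)
d(D)*(-44 - 34) = √(5 - 11)*(-44 - 34) = √(-6)*(-78) = (I*√6)*(-78) = -78*I*√6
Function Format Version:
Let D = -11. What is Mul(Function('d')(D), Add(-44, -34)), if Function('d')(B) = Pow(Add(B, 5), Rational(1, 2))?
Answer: Mul(-78, I, Pow(6, Rational(1, 2))) ≈ Mul(-191.06, I)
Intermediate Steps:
Function('d')(B) = Pow(Add(5, B), Rational(1, 2))
Mul(Function('d')(D), Add(-44, -34)) = Mul(Pow(Add(5, -11), Rational(1, 2)), Add(-44, -34)) = Mul(Pow(-6, Rational(1, 2)), -78) = Mul(Mul(I, Pow(6, Rational(1, 2))), -78) = Mul(-78, I, Pow(6, Rational(1, 2)))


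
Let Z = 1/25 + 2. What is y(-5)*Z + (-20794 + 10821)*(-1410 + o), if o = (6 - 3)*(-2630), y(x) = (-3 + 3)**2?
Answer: 92748900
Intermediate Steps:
y(x) = 0 (y(x) = 0**2 = 0)
o = -7890 (o = 3*(-2630) = -7890)
Z = 51/25 (Z = 1/25 + 2 = 51/25 ≈ 2.0400)
y(-5)*Z + (-20794 + 10821)*(-1410 + o) = 0*(51/25) + (-20794 + 10821)*(-1410 - 7890) = 0 - 9973*(-9300) = 0 + 92748900 = 92748900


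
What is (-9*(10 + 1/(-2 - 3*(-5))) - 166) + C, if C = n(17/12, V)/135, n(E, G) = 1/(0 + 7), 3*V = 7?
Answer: -3153452/12285 ≈ -256.69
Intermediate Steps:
V = 7/3 (V = (⅓)*7 = 7/3 ≈ 2.3333)
n(E, G) = ⅐ (n(E, G) = 1/7 = ⅐)
C = 1/945 (C = (⅐)/135 = (⅐)*(1/135) = 1/945 ≈ 0.0010582)
(-9*(10 + 1/(-2 - 3*(-5))) - 166) + C = (-9*(10 + 1/(-2 - 3*(-5))) - 166) + 1/945 = (-9*(10 + 1/(-2 + 15)) - 166) + 1/945 = (-9*(10 + 1/13) - 166) + 1/945 = (-9*131/13 - 166) + 1/945 = (-1179/13 - 166) + 1/945 = -3337/13 + 1/945 = -3153452/12285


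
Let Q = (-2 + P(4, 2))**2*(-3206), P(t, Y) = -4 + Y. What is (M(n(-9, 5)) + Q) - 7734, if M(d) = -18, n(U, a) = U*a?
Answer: -59048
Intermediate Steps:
Q = -51296 (Q = (-2 + (-4 + 2))**2*(-3206) = (-2 - 2)**2*(-3206) = (-4)**2*(-3206) = 16*(-3206) = -51296)
(M(n(-9, 5)) + Q) - 7734 = (-18 - 51296) - 7734 = -51314 - 7734 = -59048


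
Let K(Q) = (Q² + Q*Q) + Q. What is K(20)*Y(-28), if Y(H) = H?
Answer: -22960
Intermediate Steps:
K(Q) = Q + 2*Q² (K(Q) = (Q² + Q²) + Q = 2*Q² + Q = Q + 2*Q²)
K(20)*Y(-28) = (20*(1 + 2*20))*(-28) = (20*(1 + 40))*(-28) = (20*41)*(-28) = 820*(-28) = -22960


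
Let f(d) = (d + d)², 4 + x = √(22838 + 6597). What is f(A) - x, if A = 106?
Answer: 44948 - 29*√35 ≈ 44776.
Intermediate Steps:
x = -4 + 29*√35 (x = -4 + √(22838 + 6597) = -4 + √29435 = -4 + 29*√35 ≈ 167.57)
f(d) = 4*d² (f(d) = (2*d)² = 4*d²)
f(A) - x = 4*106² - (-4 + 29*√35) = 4*11236 + (4 - 29*√35) = 44944 + (4 - 29*√35) = 44948 - 29*√35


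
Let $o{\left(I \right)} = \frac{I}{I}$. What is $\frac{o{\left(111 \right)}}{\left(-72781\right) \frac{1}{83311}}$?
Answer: $- \frac{83311}{72781} \approx -1.1447$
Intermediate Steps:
$o{\left(I \right)} = 1$
$\frac{o{\left(111 \right)}}{\left(-72781\right) \frac{1}{83311}} = 1 \frac{1}{\left(-72781\right) \frac{1}{83311}} = 1 \frac{1}{- \frac{72781}{83311}} = 1 \left(- \frac{83311}{72781}\right) = - \frac{83311}{72781}$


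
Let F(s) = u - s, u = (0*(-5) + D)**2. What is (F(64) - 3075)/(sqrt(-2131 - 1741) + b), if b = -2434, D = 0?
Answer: 3820163/2964114 + 34529*I*sqrt(2)/1482057 ≈ 1.2888 + 0.032948*I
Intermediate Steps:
u = 0 (u = (0*(-5) + 0)**2 = (0 + 0)**2 = 0**2 = 0)
F(s) = -s (F(s) = 0 - s = -s)
(F(64) - 3075)/(sqrt(-2131 - 1741) + b) = (-1*64 - 3075)/(sqrt(-2131 - 1741) - 2434) = (-64 - 3075)/(sqrt(-3872) - 2434) = -3139/(44*I*sqrt(2) - 2434) = -3139/(-2434 + 44*I*sqrt(2))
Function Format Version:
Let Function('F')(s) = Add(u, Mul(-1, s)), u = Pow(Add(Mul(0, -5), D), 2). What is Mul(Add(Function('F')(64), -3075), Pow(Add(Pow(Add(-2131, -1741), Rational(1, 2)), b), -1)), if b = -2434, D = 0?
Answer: Add(Rational(3820163, 2964114), Mul(Rational(34529, 1482057), I, Pow(2, Rational(1, 2)))) ≈ Add(1.2888, Mul(0.032948, I))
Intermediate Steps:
u = 0 (u = Pow(Add(Mul(0, -5), 0), 2) = Pow(Add(0, 0), 2) = Pow(0, 2) = 0)
Function('F')(s) = Mul(-1, s) (Function('F')(s) = Add(0, Mul(-1, s)) = Mul(-1, s))
Mul(Add(Function('F')(64), -3075), Pow(Add(Pow(Add(-2131, -1741), Rational(1, 2)), b), -1)) = Mul(Add(Mul(-1, 64), -3075), Pow(Add(Pow(Add(-2131, -1741), Rational(1, 2)), -2434), -1)) = Mul(Add(-64, -3075), Pow(Add(Pow(-3872, Rational(1, 2)), -2434), -1)) = Mul(-3139, Pow(Add(Mul(44, I, Pow(2, Rational(1, 2))), -2434), -1)) = Mul(-3139, Pow(Add(-2434, Mul(44, I, Pow(2, Rational(1, 2)))), -1))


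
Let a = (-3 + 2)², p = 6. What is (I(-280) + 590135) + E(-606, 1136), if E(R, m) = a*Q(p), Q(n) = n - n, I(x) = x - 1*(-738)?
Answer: 590593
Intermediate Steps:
I(x) = 738 + x (I(x) = x + 738 = 738 + x)
Q(n) = 0
a = 1 (a = (-1)² = 1)
E(R, m) = 0 (E(R, m) = 1*0 = 0)
(I(-280) + 590135) + E(-606, 1136) = ((738 - 280) + 590135) + 0 = (458 + 590135) + 0 = 590593 + 0 = 590593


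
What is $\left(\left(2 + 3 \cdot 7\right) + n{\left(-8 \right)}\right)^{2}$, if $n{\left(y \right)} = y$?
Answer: $225$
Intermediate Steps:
$\left(\left(2 + 3 \cdot 7\right) + n{\left(-8 \right)}\right)^{2} = \left(\left(2 + 3 \cdot 7\right) - 8\right)^{2} = \left(\left(2 + 21\right) - 8\right)^{2} = \left(23 - 8\right)^{2} = 15^{2} = 225$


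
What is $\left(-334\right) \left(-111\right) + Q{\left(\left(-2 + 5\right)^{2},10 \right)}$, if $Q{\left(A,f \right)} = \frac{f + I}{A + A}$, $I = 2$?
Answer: $\frac{111224}{3} \approx 37075.0$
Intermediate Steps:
$Q{\left(A,f \right)} = \frac{2 + f}{2 A}$ ($Q{\left(A,f \right)} = \frac{f + 2}{A + A} = \frac{2 + f}{2 A}$)
$\left(-334\right) \left(-111\right) + Q{\left(\left(-2 + 5\right)^{2},10 \right)} = \left(-334\right) \left(-111\right) + \frac{2 + 10}{2 \left(-2 + 5\right)^{2}} = 37074 + \frac{1}{2} \frac{1}{3^{2}} \cdot 12 = 37074 + \frac{1}{2} \cdot \frac{1}{9} \cdot 12 = 37074 + \frac{2}{3} = \frac{111224}{3}$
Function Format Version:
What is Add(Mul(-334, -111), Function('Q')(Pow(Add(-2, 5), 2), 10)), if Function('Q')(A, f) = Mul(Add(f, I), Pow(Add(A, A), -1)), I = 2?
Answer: Rational(111224, 3) ≈ 37075.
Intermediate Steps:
Function('Q')(A, f) = Mul(Rational(1, 2), Pow(A, -1), Add(2, f)) (Function('Q')(A, f) = Mul(Add(f, 2), Pow(Add(A, A), -1)) = Mul(Add(2, f), Pow(Mul(2, A), -1)) = Mul(Add(2, f), Mul(Rational(1, 2), Pow(A, -1))) = Mul(Rational(1, 2), Pow(A, -1), Add(2, f)))
Add(Mul(-334, -111), Function('Q')(Pow(Add(-2, 5), 2), 10)) = Add(Mul(-334, -111), Mul(Rational(1, 2), Pow(Pow(Add(-2, 5), 2), -1), Add(2, 10))) = Add(37074, Mul(Rational(1, 2), Pow(Pow(3, 2), -1), 12)) = Add(37074, Mul(Rational(1, 2), Pow(9, -1), 12)) = Add(37074, Mul(Rational(1, 2), Rational(1, 9), 12)) = Add(37074, Rational(2, 3)) = Rational(111224, 3)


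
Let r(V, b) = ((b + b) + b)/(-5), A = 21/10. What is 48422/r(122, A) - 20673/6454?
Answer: -2232440257/58086 ≈ -38433.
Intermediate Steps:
A = 21/10 (A = 21*(⅒) = 21/10 ≈ 2.1000)
r(V, b) = -3*b/5 (r(V, b) = (2*b + b)*(-⅕) = (3*b)*(-⅕) = -3*b/5)
48422/r(122, A) - 20673/6454 = 48422/((-⅗*21/10)) - 20673/6454 = 48422/(-63/50) - 20673*1/6454 = 48422*(-50/63) - 20673/6454 = -2421100/63 - 20673/6454 = -2232440257/58086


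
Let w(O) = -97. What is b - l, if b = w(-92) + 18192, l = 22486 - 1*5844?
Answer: 1453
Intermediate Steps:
l = 16642 (l = 22486 - 5844 = 16642)
b = 18095 (b = -97 + 18192 = 18095)
b - l = 18095 - 1*16642 = 18095 - 16642 = 1453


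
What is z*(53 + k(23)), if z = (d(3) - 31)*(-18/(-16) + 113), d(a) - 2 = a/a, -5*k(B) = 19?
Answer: -786093/5 ≈ -1.5722e+5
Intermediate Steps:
k(B) = -19/5 (k(B) = -⅕*19 = -19/5)
d(a) = 3 (d(a) = 2 + a/a = 2 + 1 = 3)
z = -6391/2 (z = (3 - 31)*(-18/(-16) + 113) = -28*(-18*(-1/16) + 113) = -28*(9/8 + 113) = -28*913/8 = -6391/2 ≈ -3195.5)
z*(53 + k(23)) = -6391*(53 - 19/5)/2 = -6391/2*246/5 = -786093/5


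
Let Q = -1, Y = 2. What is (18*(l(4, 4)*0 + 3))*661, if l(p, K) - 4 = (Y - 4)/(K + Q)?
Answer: 35694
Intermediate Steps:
l(p, K) = 4 - 2/(-1 + K) (l(p, K) = 4 + (2 - 4)/(K - 1) = 4 - 2/(-1 + K))
(18*(l(4, 4)*0 + 3))*661 = (18*((2*(-3 + 2*4)/(-1 + 4))*0 + 3))*661 = (18*((2*(-3 + 8)/3)*0 + 3))*661 = (18*((2*(⅓)*5)*0 + 3))*661 = (18*((10/3)*0 + 3))*661 = (18*(0 + 3))*661 = (18*3)*661 = 54*661 = 35694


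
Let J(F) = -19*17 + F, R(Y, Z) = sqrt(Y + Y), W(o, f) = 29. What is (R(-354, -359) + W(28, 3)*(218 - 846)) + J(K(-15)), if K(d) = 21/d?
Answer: -92682/5 + 2*I*sqrt(177) ≈ -18536.0 + 26.608*I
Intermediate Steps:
R(Y, Z) = sqrt(2)*sqrt(Y) (R(Y, Z) = sqrt(2*Y) = sqrt(2)*sqrt(Y))
J(F) = -323 + F
(R(-354, -359) + W(28, 3)*(218 - 846)) + J(K(-15)) = (sqrt(2)*sqrt(-354) + 29*(218 - 846)) + (-323 + 21/(-15)) = (sqrt(2)*(I*sqrt(354)) + 29*(-628)) + (-323 + 21*(-1/15)) = (2*I*sqrt(177) - 18212) + (-323 - 7/5) = (-18212 + 2*I*sqrt(177)) - 1622/5 = -92682/5 + 2*I*sqrt(177)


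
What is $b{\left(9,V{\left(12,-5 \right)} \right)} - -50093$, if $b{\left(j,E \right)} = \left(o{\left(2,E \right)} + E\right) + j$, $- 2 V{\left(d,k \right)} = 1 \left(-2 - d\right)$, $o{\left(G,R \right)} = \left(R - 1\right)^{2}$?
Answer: $50145$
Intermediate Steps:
$o{\left(G,R \right)} = \left(-1 + R\right)^{2}$
$V{\left(d,k \right)} = 1 + \frac{d}{2}$ ($V{\left(d,k \right)} = - \frac{1 \left(-2 - d\right)}{2} = - \frac{-2 - d}{2} = 1 + \frac{d}{2}$)
$b{\left(j,E \right)} = E + j + \left(-1 + E\right)^{2}$ ($b{\left(j,E \right)} = \left(\left(-1 + E\right)^{2} + E\right) + j = \left(E + \left(-1 + E\right)^{2}\right) + j = E + j + \left(-1 + E\right)^{2}$)
$b{\left(9,V{\left(12,-5 \right)} \right)} - -50093 = \left(\left(1 + \frac{1}{2} \cdot 12\right) + 9 + \left(-1 + \left(1 + \frac{1}{2} \cdot 12\right)\right)^{2}\right) - -50093 = \left(\left(1 + 6\right) + 9 + \left(-1 + \left(1 + 6\right)\right)^{2}\right) + 50093 = \left(7 + 9 + \left(-1 + 7\right)^{2}\right) + 50093 = \left(7 + 9 + 6^{2}\right) + 50093 = \left(7 + 9 + 36\right) + 50093 = 52 + 50093 = 50145$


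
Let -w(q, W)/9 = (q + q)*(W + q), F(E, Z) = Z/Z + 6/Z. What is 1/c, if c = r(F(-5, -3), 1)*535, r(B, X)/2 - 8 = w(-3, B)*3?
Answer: -1/684800 ≈ -1.4603e-6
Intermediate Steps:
F(E, Z) = 1 + 6/Z
w(q, W) = -18*q*(W + q) (w(q, W) = -9*(q + q)*(W + q) = -9*2*q*(W + q) = -18*q*(W + q))
r(B, X) = -956 + 324*B (r(B, X) = 16 + 2*(-18*(-3)*(B - 3)*3) = 16 + 2*(-18*(-3)*(-3 + B)*3) = 16 + 2*((-162 + 54*B)*3) = 16 + 2*(-486 + 162*B) = 16 + (-972 + 324*B) = -956 + 324*B)
c = -684800 (c = (-956 + 324*((6 - 3)/(-3)))*535 = (-956 + 324*(-⅓*3))*535 = (-956 + 324*(-1))*535 = (-956 - 324)*535 = -1280*535 = -684800)
1/c = 1/(-684800) = -1/684800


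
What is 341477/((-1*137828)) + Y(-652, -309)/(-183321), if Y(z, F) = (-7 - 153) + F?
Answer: -62535263785/25266766788 ≈ -2.4750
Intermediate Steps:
Y(z, F) = -160 + F
341477/((-1*137828)) + Y(-652, -309)/(-183321) = 341477/((-1*137828)) + (-160 - 309)/(-183321) = 341477/(-137828) - 469*(-1/183321) = 341477*(-1/137828) + 469/183321 = -341477/137828 + 469/183321 = -62535263785/25266766788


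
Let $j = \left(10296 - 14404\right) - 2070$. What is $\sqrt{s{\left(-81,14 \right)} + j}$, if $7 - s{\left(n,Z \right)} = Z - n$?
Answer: $i \sqrt{6266} \approx 79.158 i$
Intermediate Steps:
$s{\left(n,Z \right)} = 7 + n - Z$ ($s{\left(n,Z \right)} = 7 - \left(Z - n\right) = 7 + n - Z$)
$j = -6178$ ($j = -4108 - 2070 = -6178$)
$\sqrt{s{\left(-81,14 \right)} + j} = \sqrt{\left(7 - 81 - 14\right) - 6178} = \sqrt{-88 - 6178} = \sqrt{-6266} = i \sqrt{6266}$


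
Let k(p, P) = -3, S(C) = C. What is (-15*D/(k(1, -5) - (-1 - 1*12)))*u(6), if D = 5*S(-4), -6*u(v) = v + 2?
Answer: -40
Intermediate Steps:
u(v) = -⅓ - v/6 (u(v) = -(v + 2)/6 = -(2 + v)/6 = -⅓ - v/6)
D = -20 (D = 5*(-4) = -20)
(-15*D/(k(1, -5) - (-1 - 1*12)))*u(6) = (-(-300)/(-3 - (-1 - 1*12)))*(-⅓ - ⅙*6) = (-(-300)/(-3 - (-1 - 12)))*(-⅓ - 1) = -(-300)/(-3 - 1*(-13))*(-4/3) = -(-300)/(-3 + 13)*(-4/3) = -(-300)/10*(-4/3) = -15*(-2)*(-4/3) = 30*(-4/3) = -40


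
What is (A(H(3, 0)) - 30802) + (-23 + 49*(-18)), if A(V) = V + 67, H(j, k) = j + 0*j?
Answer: -31637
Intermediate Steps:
H(j, k) = j (H(j, k) = j + 0 = j)
A(V) = 67 + V
(A(H(3, 0)) - 30802) + (-23 + 49*(-18)) = ((67 + 3) - 30802) + (-23 + 49*(-18)) = (70 - 30802) + (-23 - 882) = -30732 - 905 = -31637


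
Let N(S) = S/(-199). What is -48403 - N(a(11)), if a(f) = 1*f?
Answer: -9632186/199 ≈ -48403.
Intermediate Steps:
a(f) = f
N(S) = -S/199 (N(S) = S*(-1/199) = -S/199)
-48403 - N(a(11)) = -48403 - (-1)*11/199 = -48403 - 1*(-11/199) = -48403 + 11/199 = -9632186/199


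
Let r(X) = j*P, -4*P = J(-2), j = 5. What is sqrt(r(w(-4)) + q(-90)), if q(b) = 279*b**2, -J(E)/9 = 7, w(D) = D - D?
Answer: 3*sqrt(1004435)/2 ≈ 1503.3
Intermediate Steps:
w(D) = 0
J(E) = -63 (J(E) = -9*7 = -63)
P = 63/4 (P = -1/4*(-63) = 63/4 ≈ 15.750)
r(X) = 315/4 (r(X) = 5*(63/4) = 315/4)
sqrt(r(w(-4)) + q(-90)) = sqrt(315/4 + 279*(-90)**2) = sqrt(315/4 + 279*8100) = sqrt(315/4 + 2259900) = sqrt(9039915/4) = 3*sqrt(1004435)/2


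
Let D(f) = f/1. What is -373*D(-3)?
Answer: 1119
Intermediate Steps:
D(f) = f (D(f) = f*1 = f)
-373*D(-3) = -373*(-3) = 1119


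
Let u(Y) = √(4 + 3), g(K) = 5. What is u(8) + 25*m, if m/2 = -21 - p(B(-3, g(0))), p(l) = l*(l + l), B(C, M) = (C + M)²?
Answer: -2650 + √7 ≈ -2647.4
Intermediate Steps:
p(l) = 2*l² (p(l) = l*(2*l) = 2*l²)
u(Y) = √7
m = -106 (m = 2*(-21 - 2*((-3 + 5)²)²) = 2*(-21 - 2*(2²)²) = 2*(-21 - 2*4²) = 2*(-21 - 2*16) = 2*(-21 - 1*32) = 2*(-21 - 32) = 2*(-53) = -106)
u(8) + 25*m = √7 + 25*(-106) = √7 - 2650 = -2650 + √7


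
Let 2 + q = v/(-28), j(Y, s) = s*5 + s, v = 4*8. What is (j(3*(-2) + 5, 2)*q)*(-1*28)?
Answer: 1056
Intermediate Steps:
v = 32
j(Y, s) = 6*s (j(Y, s) = 5*s + s = 6*s)
q = -22/7 (q = -2 + 32/(-28) = -2 + 32*(-1/28) = -2 - 8/7 = -22/7 ≈ -3.1429)
(j(3*(-2) + 5, 2)*q)*(-1*28) = ((6*2)*(-22/7))*(-1*28) = (12*(-22/7))*(-28) = -264/7*(-28) = 1056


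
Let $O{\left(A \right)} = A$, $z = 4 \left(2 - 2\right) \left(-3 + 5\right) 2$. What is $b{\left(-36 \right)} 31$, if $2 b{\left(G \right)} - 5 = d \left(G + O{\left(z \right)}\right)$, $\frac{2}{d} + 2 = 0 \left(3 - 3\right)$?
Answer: $\frac{1271}{2} \approx 635.5$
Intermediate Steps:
$d = -1$ ($d = \frac{2}{-2 + 0 \left(3 - 3\right)} = \frac{2}{-2 + 0 \cdot 0} = \frac{2}{-2 + 0} = \frac{2}{-2} = 2 \left(- \frac{1}{2}\right) = -1$)
$z = 0$ ($z = 4 \cdot 0 \cdot 2 \cdot 2 = 4 \cdot 0 \cdot 2 = 0 \cdot 2 = 0$)
$b{\left(G \right)} = \frac{5}{2} - \frac{G}{2}$ ($b{\left(G \right)} = \frac{5}{2} + \frac{\left(-1\right) \left(G + 0\right)}{2} = \frac{5}{2} + \frac{\left(-1\right) G}{2} = \frac{5}{2} - \frac{G}{2}$)
$b{\left(-36 \right)} 31 = \left(\frac{5}{2} - -18\right) 31 = \left(\frac{5}{2} + 18\right) 31 = \frac{41}{2} \cdot 31 = \frac{1271}{2}$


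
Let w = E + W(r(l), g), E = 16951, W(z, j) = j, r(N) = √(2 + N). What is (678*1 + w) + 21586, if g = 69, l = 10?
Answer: 39284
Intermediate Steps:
w = 17020 (w = 16951 + 69 = 17020)
(678*1 + w) + 21586 = (678*1 + 17020) + 21586 = (678 + 17020) + 21586 = 17698 + 21586 = 39284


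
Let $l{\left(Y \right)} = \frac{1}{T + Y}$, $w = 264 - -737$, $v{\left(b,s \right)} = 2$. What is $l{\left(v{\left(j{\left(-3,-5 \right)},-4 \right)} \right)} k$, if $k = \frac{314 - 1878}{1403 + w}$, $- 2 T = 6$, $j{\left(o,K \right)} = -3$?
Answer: $\frac{391}{601} \approx 0.65058$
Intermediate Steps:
$T = -3$ ($T = \left(- \frac{1}{2}\right) 6 = -3$)
$w = 1001$ ($w = 264 + 737 = 1001$)
$l{\left(Y \right)} = \frac{1}{-3 + Y}$
$k = - \frac{391}{601}$ ($k = \frac{314 - 1878}{1403 + 1001} = - \frac{1564}{2404} = \left(-1564\right) \frac{1}{2404} = - \frac{391}{601} \approx -0.65058$)
$l{\left(v{\left(j{\left(-3,-5 \right)},-4 \right)} \right)} k = \frac{1}{-3 + 2} \left(- \frac{391}{601}\right) = \frac{1}{-1} \left(- \frac{391}{601}\right) = \left(-1\right) \left(- \frac{391}{601}\right) = \frac{391}{601}$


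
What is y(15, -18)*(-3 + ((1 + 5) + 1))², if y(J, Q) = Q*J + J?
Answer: -4080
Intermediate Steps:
y(J, Q) = J + J*Q (y(J, Q) = J*Q + J = J + J*Q)
y(15, -18)*(-3 + ((1 + 5) + 1))² = (15*(1 - 18))*(-3 + ((1 + 5) + 1))² = (15*(-17))*(-3 + (6 + 1))² = -255*(-3 + 7)² = -255*4² = -255*16 = -4080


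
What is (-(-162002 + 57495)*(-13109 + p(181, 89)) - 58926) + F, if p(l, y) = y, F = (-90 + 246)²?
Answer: -1360715730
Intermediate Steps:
F = 24336 (F = 156² = 24336)
(-(-162002 + 57495)*(-13109 + p(181, 89)) - 58926) + F = (-(-162002 + 57495)*(-13109 + 89) - 58926) + 24336 = (-(-104507)*(-13020) - 58926) + 24336 = (-1*1360681140 - 58926) + 24336 = (-1360681140 - 58926) + 24336 = -1360740066 + 24336 = -1360715730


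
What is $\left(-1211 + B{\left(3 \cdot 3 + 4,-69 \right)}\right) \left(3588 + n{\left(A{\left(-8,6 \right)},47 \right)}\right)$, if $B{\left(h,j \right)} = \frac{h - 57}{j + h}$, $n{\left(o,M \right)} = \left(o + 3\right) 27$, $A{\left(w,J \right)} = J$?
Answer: $- \frac{64908633}{14} \approx -4.6363 \cdot 10^{6}$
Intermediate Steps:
$n{\left(o,M \right)} = 81 + 27 o$ ($n{\left(o,M \right)} = \left(3 + o\right) 27 = 81 + 27 o$)
$B{\left(h,j \right)} = \frac{-57 + h}{h + j}$
$\left(-1211 + B{\left(3 \cdot 3 + 4,-69 \right)}\right) \left(3588 + n{\left(A{\left(-8,6 \right)},47 \right)}\right) = \left(-1211 + \frac{-57 + \left(3 \cdot 3 + 4\right)}{\left(3 \cdot 3 + 4\right) - 69}\right) \left(3588 + \left(81 + 27 \cdot 6\right)\right) = \left(-1211 + \frac{-57 + \left(9 + 4\right)}{\left(9 + 4\right) - 69}\right) \left(3588 + \left(81 + 162\right)\right) = \left(-1211 + \frac{-57 + 13}{13 - 69}\right) \left(3588 + 243\right) = \left(-1211 + \frac{1}{-56} \left(-44\right)\right) 3831 = \left(-1211 - - \frac{11}{14}\right) 3831 = \left(-1211 + \frac{11}{14}\right) 3831 = \left(- \frac{16943}{14}\right) 3831 = - \frac{64908633}{14}$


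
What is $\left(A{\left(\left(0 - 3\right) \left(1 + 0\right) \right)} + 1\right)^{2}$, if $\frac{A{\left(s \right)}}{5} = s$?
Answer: $196$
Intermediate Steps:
$A{\left(s \right)} = 5 s$
$\left(A{\left(\left(0 - 3\right) \left(1 + 0\right) \right)} + 1\right)^{2} = \left(5 \left(0 - 3\right) \left(1 + 0\right) + 1\right)^{2} = \left(5 \left(\left(-3\right) 1\right) + 1\right)^{2} = \left(5 \left(-3\right) + 1\right)^{2} = \left(-15 + 1\right)^{2} = \left(-14\right)^{2} = 196$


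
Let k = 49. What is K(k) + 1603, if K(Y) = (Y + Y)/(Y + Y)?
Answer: 1604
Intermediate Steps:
K(Y) = 1 (K(Y) = (2*Y)/((2*Y)) = (2*Y)*(1/(2*Y)) = 1)
K(k) + 1603 = 1 + 1603 = 1604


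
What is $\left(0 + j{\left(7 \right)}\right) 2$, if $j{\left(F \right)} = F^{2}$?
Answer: $98$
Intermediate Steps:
$\left(0 + j{\left(7 \right)}\right) 2 = \left(0 + 7^{2}\right) 2 = \left(0 + 49\right) 2 = 49 \cdot 2 = 98$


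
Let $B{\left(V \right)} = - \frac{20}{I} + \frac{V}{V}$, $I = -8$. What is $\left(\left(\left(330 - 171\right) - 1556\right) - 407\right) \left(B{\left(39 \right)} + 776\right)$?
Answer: $-1406218$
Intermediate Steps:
$B{\left(V \right)} = \frac{7}{2}$ ($B{\left(V \right)} = - \frac{20}{-8} + \frac{V}{V} = \left(-20\right) \left(- \frac{1}{8}\right) + 1 = \frac{5}{2} + 1 = \frac{7}{2}$)
$\left(\left(\left(330 - 171\right) - 1556\right) - 407\right) \left(B{\left(39 \right)} + 776\right) = \left(\left(\left(330 - 171\right) - 1556\right) - 407\right) \left(\frac{7}{2} + 776\right) = \left(\left(159 - 1556\right) - 407\right) \frac{1559}{2} = \left(-1397 - 407\right) \frac{1559}{2} = \left(-1804\right) \frac{1559}{2} = -1406218$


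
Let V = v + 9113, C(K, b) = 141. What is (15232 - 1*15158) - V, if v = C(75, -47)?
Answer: -9180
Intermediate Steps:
v = 141
V = 9254 (V = 141 + 9113 = 9254)
(15232 - 1*15158) - V = (15232 - 1*15158) - 1*9254 = (15232 - 15158) - 9254 = 74 - 9254 = -9180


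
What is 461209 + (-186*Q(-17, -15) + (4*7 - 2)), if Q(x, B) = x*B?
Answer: 413805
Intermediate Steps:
Q(x, B) = B*x
461209 + (-186*Q(-17, -15) + (4*7 - 2)) = 461209 + (-(-2790)*(-17) + (4*7 - 2)) = 461209 + (-186*255 + (28 - 2)) = 461209 + (-47430 + 26) = 461209 - 47404 = 413805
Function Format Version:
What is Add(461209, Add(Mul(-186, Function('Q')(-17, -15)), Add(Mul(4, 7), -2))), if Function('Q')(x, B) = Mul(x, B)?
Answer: 413805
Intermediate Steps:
Function('Q')(x, B) = Mul(B, x)
Add(461209, Add(Mul(-186, Function('Q')(-17, -15)), Add(Mul(4, 7), -2))) = Add(461209, Add(Mul(-186, Mul(-15, -17)), Add(Mul(4, 7), -2))) = Add(461209, Add(Mul(-186, 255), Add(28, -2))) = Add(461209, Add(-47430, 26)) = Add(461209, -47404) = 413805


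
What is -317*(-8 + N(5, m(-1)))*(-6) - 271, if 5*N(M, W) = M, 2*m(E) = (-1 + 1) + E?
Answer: -13585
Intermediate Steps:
m(E) = E/2 (m(E) = ((-1 + 1) + E)/2 = (0 + E)/2 = E/2)
N(M, W) = M/5
-317*(-8 + N(5, m(-1)))*(-6) - 271 = -317*(-8 + (⅕)*5)*(-6) - 271 = -317*(-8 + 1)*(-6) - 271 = -(-2219)*(-6) - 271 = -317*42 - 271 = -13314 - 271 = -13585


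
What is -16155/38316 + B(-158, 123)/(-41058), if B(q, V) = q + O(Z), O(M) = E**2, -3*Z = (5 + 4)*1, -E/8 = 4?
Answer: -116078941/262196388 ≈ -0.44272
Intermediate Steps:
E = -32 (E = -8*4 = -32)
Z = -3 (Z = -(5 + 4)/3 = -3 ≈ -3.0000)
O(M) = 1024 (O(M) = (-32)**2 = 1024)
B(q, V) = 1024 + q (B(q, V) = q + 1024 = 1024 + q)
-16155/38316 + B(-158, 123)/(-41058) = -16155/38316 + (1024 - 158)/(-41058) = -16155*1/38316 + 866*(-1/41058) = -5385/12772 - 433/20529 = -116078941/262196388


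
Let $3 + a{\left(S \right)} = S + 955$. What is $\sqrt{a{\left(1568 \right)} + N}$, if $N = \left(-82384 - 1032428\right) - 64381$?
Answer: $i \sqrt{1176673} \approx 1084.7 i$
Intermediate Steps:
$a{\left(S \right)} = 952 + S$ ($a{\left(S \right)} = -3 + \left(S + 955\right) = -3 + \left(955 + S\right) = 952 + S$)
$N = -1179193$ ($N = -1114812 - 64381 = -1179193$)
$\sqrt{a{\left(1568 \right)} + N} = \sqrt{\left(952 + 1568\right) - 1179193} = \sqrt{2520 - 1179193} = \sqrt{-1176673} = i \sqrt{1176673}$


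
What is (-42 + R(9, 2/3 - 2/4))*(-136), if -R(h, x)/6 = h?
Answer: 13056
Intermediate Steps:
R(h, x) = -6*h
(-42 + R(9, 2/3 - 2/4))*(-136) = (-42 - 6*9)*(-136) = (-42 - 54)*(-136) = -96*(-136) = 13056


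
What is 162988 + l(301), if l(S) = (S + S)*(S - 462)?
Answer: 66066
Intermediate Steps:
l(S) = 2*S*(-462 + S) (l(S) = (2*S)*(-462 + S) = 2*S*(-462 + S))
162988 + l(301) = 162988 + 2*301*(-462 + 301) = 162988 + 2*301*(-161) = 162988 - 96922 = 66066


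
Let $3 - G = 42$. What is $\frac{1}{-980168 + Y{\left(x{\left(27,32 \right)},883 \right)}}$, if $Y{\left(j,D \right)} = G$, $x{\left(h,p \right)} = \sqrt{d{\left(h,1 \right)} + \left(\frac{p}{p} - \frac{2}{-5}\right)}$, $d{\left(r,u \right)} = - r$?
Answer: $- \frac{1}{980207} \approx -1.0202 \cdot 10^{-6}$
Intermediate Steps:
$x{\left(h,p \right)} = \sqrt{\frac{7}{5} - h}$ ($x{\left(h,p \right)} = \sqrt{- h + \left(\frac{p}{p} - \frac{2}{-5}\right)} = \sqrt{- h + \left(1 - - \frac{2}{5}\right)} = \sqrt{- h + \left(1 + \frac{2}{5}\right)} = \sqrt{- h + \frac{7}{5}} = \sqrt{\frac{7}{5} - h}$)
$G = -39$ ($G = 3 - 42 = -39$)
$Y{\left(j,D \right)} = -39$
$\frac{1}{-980168 + Y{\left(x{\left(27,32 \right)},883 \right)}} = \frac{1}{-980168 - 39} = \frac{1}{-980207} = - \frac{1}{980207}$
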